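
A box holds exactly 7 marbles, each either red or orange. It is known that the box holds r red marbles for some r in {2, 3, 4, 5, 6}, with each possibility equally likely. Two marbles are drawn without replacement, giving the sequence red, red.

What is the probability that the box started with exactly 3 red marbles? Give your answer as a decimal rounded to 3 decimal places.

The likelihood of the observed sequence under each hypothesis: P(data | r = 2) = (2/7)(1/6) = 1/21; P(data | r = 3) = (3/7)(2/6) = 1/7; P(data | r = 4) = (4/7)(3/6) = 2/7; P(data | r = 5) = (5/7)(4/6) = 10/21; P(data | r = 6) = (6/7)(5/6) = 5/7.
The prior-weighted likelihoods are 1/5 · 1/21 = 1/105, 1/5 · 1/7 = 1/35, 1/5 · 2/7 = 2/35, 1/5 · 10/21 = 2/21, 1/5 · 5/7 = 1/7; with total 1/3.
So P(r = 3 | data) = (1/35) / (1/3) = 3/35.

0.086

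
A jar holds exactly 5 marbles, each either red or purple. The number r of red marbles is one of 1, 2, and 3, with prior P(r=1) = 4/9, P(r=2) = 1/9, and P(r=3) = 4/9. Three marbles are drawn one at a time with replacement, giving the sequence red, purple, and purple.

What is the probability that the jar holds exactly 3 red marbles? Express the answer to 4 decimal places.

For each hypothesis, P(data | H) works out to: P(data | r = 1) = (1/5)(4/5)(4/5) = 0.128; P(data | r = 2) = (2/5)(3/5)(3/5) = 0.144; P(data | r = 3) = (3/5)(2/5)(2/5) = 0.096.
The prior-weighted likelihoods are 4/9 · 0.128 = 0.056889, 1/9 · 0.144 = 0.016, 4/9 · 0.096 = 0.042667; these sum to 0.11556.
So P(r = 3 | data) = (0.042667) / (0.11556) = 0.36923.

0.3692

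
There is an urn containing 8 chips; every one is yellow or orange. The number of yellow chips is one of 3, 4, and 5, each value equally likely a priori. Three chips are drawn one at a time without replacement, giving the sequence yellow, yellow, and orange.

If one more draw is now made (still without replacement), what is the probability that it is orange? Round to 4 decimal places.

0.5565

The likelihood of the observed sequence under each hypothesis: P(data | r = 3) = (3/8)(2/7)(5/6) = 5/56; P(data | r = 4) = (4/8)(3/7)(4/6) = 1/7; P(data | r = 5) = (5/8)(4/7)(3/6) = 5/28.
Weighting by the prior gives 1/3 · 5/56 = 5/168, 1/3 · 1/7 = 1/21, 1/3 · 5/28 = 5/84; with total 23/168.
The posterior is then P(r = 3 | data) = 5/23, P(r = 4 | data) = 8/23, P(r = 5 | data) = 10/23.
So P(orange next | data) = Σ P(orange next | H) P(H | data) = (4/5)(5/23) + (3/5)(8/23) + (2/5)(10/23) = 64/115.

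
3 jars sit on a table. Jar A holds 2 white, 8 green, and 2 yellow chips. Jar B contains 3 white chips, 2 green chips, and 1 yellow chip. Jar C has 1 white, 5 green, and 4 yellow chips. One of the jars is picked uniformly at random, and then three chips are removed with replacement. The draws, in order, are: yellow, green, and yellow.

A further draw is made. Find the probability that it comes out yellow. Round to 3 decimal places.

For each hypothesis, P(data | H) works out to: P(data | jar A) = (2/12)(8/12)(2/12) = 0.018519; P(data | jar B) = (1/6)(2/6)(1/6) = 0.0092593; P(data | jar C) = (4/10)(5/10)(4/10) = 0.08.
Weighting by the prior gives 1/3 · 0.018519 = 0.0061728, 1/3 · 0.0092593 = 0.0030864, 1/3 · 0.08 = 0.026667; summing to 0.035926.
The posterior is then P(jar A | data) = 0.17182, P(jar B | data) = 0.085911, P(jar C | data) = 0.74227.
The predictive probability is P(yellow next | data) = (1/6)(0.17182) + (1/6)(0.085911) + (2/5)(0.74227) = 0.33986.

0.340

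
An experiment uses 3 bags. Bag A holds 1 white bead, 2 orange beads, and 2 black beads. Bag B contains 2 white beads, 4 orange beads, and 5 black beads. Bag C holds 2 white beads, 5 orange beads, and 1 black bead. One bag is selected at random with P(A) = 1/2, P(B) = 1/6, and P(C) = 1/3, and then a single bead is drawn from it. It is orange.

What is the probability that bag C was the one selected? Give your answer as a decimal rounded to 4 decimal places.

0.4443

The likelihood of this draw under each hypothesis: P(data | bag A) = (2/5) = 0.4; P(data | bag B) = (4/11) = 0.36364; P(data | bag C) = (5/8) = 0.625.
Weighting by the prior gives 1/2 · 0.4 = 0.2, 1/6 · 0.36364 = 0.060606, 1/3 · 0.625 = 0.20833; summing to 0.46894.
Hence P(bag C | data) = (0.20833) / (0.46894) = 0.44426.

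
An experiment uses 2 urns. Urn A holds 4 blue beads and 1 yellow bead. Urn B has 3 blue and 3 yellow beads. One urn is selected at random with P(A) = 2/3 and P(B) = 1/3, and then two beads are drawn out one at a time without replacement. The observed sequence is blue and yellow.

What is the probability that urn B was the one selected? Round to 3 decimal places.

Under each hypothesis, the probability of the observed sequence is: P(data | urn A) = (4/5)(1/4) = 1/5; P(data | urn B) = (3/6)(3/5) = 3/10.
Multiplying each by its prior: 2/3 · 1/5 = 2/15, 1/3 · 3/10 = 1/10; these sum to 7/30.
So P(urn B | data) = (1/10) / (7/30) = 3/7.

0.429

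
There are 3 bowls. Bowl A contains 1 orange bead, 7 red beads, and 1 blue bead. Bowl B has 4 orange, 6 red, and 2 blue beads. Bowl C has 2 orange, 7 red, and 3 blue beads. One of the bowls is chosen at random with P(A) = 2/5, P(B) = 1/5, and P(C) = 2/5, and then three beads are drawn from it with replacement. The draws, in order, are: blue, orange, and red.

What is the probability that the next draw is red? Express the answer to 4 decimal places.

0.5982

Compute the likelihood of the observed sequence for each case: P(data | bowl A) = (1/9)(1/9)(7/9) = 0.0096022; P(data | bowl B) = (2/12)(4/12)(6/12) = 0.027778; P(data | bowl C) = (3/12)(2/12)(7/12) = 0.024306.
The prior-weighted likelihoods are 2/5 · 0.0096022 = 0.0038409, 1/5 · 0.027778 = 0.0055556, 2/5 · 0.024306 = 0.0097222; these sum to 0.019119.
Dividing through by the total gives posterior P(bowl A | data) = 0.2009, P(bowl B | data) = 0.29058, P(bowl C | data) = 0.50852.
Averaging over the posterior, P(red next | data) = (7/9)(0.2009) + (1/2)(0.29058) + (7/12)(0.50852) = 0.59818.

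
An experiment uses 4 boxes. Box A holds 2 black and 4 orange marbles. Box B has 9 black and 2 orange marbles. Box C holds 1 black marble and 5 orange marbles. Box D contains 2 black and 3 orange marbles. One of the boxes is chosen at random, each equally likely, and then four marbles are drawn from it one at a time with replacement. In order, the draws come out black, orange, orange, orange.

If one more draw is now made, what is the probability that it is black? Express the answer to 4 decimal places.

0.3057

Compute the likelihood of the observed sequence for each case: P(data | box A) = (2/6)(4/6)(4/6)(4/6) = 0.098765; P(data | box B) = (9/11)(2/11)(2/11)(2/11) = 0.0049177; P(data | box C) = (1/6)(5/6)(5/6)(5/6) = 0.096451; P(data | box D) = (2/5)(3/5)(3/5)(3/5) = 0.0864.
Weighting by the prior gives 1/4 · 0.098765 = 0.024691, 1/4 · 0.0049177 = 0.0012294, 1/4 · 0.096451 = 0.024113, 1/4 · 0.0864 = 0.0216; summing to 0.071633.
Normalising, the posterior is P(box A | data) = 0.34469, P(box B | data) = 0.017163, P(box C | data) = 0.33661, P(box D | data) = 0.30154.
Averaging over the posterior, P(black next | data) = (1/3)(0.34469) + (9/11)(0.017163) + (1/6)(0.33661) + (2/5)(0.30154) = 0.30566.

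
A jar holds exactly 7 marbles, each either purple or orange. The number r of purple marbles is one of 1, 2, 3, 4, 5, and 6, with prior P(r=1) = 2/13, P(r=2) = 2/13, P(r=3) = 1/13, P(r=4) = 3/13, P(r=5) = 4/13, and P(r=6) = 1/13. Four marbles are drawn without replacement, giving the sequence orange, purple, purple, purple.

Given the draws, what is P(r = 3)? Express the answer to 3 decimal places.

0.029

Under each hypothesis, the probability of the observed sequence is: P(data | r = 1) = (6/7)(1/6)(0/5) = 0; P(data | r = 2) = (5/7)(2/6)(1/5)(0/4) = 0; P(data | r = 3) = (4/7)(3/6)(2/5)(1/4) = 1/35; P(data | r = 4) = (3/7)(4/6)(3/5)(2/4) = 3/35; P(data | r = 5) = (2/7)(5/6)(4/5)(3/4) = 1/7; P(data | r = 6) = (1/7)(6/6)(5/5)(4/4) = 1/7.
Multiplying each by its prior: 2/13 · 0 = 0, 2/13 · 0 = 0, 1/13 · 1/35 = 1/455, 3/13 · 3/35 = 9/455, 4/13 · 1/7 = 4/91, 1/13 · 1/7 = 1/91; with total 1/13.
So P(r = 3 | data) = (1/455) / (1/13) = 1/35.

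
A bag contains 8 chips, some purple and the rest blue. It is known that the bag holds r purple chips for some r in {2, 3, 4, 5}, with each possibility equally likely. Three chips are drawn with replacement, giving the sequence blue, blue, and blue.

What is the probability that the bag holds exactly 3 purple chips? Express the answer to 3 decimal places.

0.289

Compute the likelihood of the observed sequence for each case: P(data | r = 2) = (6/8)(6/8)(6/8) = 0.42188; P(data | r = 3) = (5/8)(5/8)(5/8) = 0.24414; P(data | r = 4) = (4/8)(4/8)(4/8) = 0.125; P(data | r = 5) = (3/8)(3/8)(3/8) = 0.052734.
The prior-weighted likelihoods are 1/4 · 0.42188 = 0.10547, 1/4 · 0.24414 = 0.061035, 1/4 · 0.125 = 0.03125, 1/4 · 0.052734 = 0.013184; summing to 0.21094.
Therefore the posterior P(r = 3 | data) = (0.061035) / (0.21094) = 0.28935.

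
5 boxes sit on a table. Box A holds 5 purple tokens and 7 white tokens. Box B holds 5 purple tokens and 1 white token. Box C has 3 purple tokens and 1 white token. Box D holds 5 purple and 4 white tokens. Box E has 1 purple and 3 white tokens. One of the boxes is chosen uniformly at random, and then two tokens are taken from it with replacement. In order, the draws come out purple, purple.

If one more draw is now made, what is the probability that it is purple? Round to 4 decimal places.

0.6993

The likelihood of the observed sequence under each hypothesis: P(data | box A) = (5/12)(5/12) = 0.17361; P(data | box B) = (5/6)(5/6) = 0.69444; P(data | box C) = (3/4)(3/4) = 0.5625; P(data | box D) = (5/9)(5/9) = 0.30864; P(data | box E) = (1/4)(1/4) = 0.0625.
The prior-weighted likelihoods are 1/5 · 0.17361 = 0.034722, 1/5 · 0.69444 = 0.13889, 1/5 · 0.5625 = 0.1125, 1/5 · 0.30864 = 0.061728, 1/5 · 0.0625 = 0.0125; with total 0.36034.
The posterior is then P(box A | data) = 0.09636, P(box B | data) = 0.38544, P(box C | data) = 0.31221, P(box D | data) = 0.17131, P(box E | data) = 0.03469.
The predictive probability is P(purple next | data) = (5/12)(0.09636) + (5/6)(0.38544) + (3/4)(0.31221) + (5/9)(0.17131) + (1/4)(0.03469) = 0.69935.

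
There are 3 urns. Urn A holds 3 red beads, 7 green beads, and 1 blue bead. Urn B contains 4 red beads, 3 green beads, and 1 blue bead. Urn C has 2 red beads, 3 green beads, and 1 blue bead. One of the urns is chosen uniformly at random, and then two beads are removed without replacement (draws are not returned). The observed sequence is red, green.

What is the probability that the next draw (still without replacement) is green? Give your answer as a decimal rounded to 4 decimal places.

0.4936

Compute the likelihood of the observed sequence for each case: P(data | urn A) = (3/11)(7/10) = 0.19091; P(data | urn B) = (4/8)(3/7) = 0.21429; P(data | urn C) = (2/6)(3/5) = 0.2.
Multiplying each by its prior: 1/3 · 0.19091 = 0.063636, 1/3 · 0.21429 = 0.071429, 1/3 · 0.2 = 0.066667; summing to 0.20173.
Dividing through by the total gives posterior P(urn A | data) = 0.31545, P(urn B | data) = 0.35408, P(urn C | data) = 0.33047.
Averaging over the posterior, P(green next | data) = (2/3)(0.31545) + (1/3)(0.35408) + (1/2)(0.33047) = 0.49356.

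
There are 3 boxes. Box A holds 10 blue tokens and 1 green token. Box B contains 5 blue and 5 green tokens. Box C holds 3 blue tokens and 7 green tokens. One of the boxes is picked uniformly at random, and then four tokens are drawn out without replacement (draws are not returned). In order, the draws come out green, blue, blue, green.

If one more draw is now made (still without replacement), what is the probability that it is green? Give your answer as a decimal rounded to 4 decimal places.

The likelihood of the observed sequence under each hypothesis: P(data | box A) = (1/11)(10/10)(9/9)(0/8) = 0; P(data | box B) = (5/10)(5/9)(4/8)(4/7) = 0.079365; P(data | box C) = (7/10)(3/9)(2/8)(6/7) = 0.05.
The prior-weighted likelihoods are 1/3 · 0 = 0, 1/3 · 0.079365 = 0.026455, 1/3 · 0.05 = 0.016667; these sum to 0.043122.
The posterior is then P(box A | data) = 0, P(box B | data) = 0.6135, P(box C | data) = 0.3865.
Averaging over the posterior, P(green next | data) = (1/2)(0.6135) + (5/6)(0.3865) = 0.62883.

0.6288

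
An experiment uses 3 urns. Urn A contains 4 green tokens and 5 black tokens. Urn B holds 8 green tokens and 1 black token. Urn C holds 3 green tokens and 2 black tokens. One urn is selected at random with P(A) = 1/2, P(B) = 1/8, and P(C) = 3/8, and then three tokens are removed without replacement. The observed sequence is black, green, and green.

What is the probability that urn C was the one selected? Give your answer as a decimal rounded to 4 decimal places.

0.5053

For each hypothesis, P(data | H) works out to: P(data | urn A) = (5/9)(4/8)(3/7) = 0.11905; P(data | urn B) = (1/9)(8/8)(7/7) = 0.11111; P(data | urn C) = (2/5)(3/4)(2/3) = 0.2.
Multiplying each by its prior: 1/2 · 0.11905 = 0.059524, 1/8 · 0.11111 = 0.013889, 3/8 · 0.2 = 0.075; with total 0.14841.
By Bayes' rule, P(urn C | data) = (0.075) / (0.14841) = 0.50535.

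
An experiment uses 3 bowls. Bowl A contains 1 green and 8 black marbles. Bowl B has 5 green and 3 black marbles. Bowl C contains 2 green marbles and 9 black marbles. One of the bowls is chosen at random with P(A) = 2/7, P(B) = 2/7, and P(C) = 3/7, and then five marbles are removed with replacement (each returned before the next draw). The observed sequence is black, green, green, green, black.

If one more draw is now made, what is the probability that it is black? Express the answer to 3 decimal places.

0.453

The likelihood of the observed sequence under each hypothesis: P(data | bowl A) = (8/9)(1/9)(1/9)(1/9)(8/9) = 0.0010838; P(data | bowl B) = (3/8)(5/8)(5/8)(5/8)(3/8) = 0.034332; P(data | bowl C) = (9/11)(2/11)(2/11)(2/11)(9/11) = 0.0040236.
Weighting by the prior gives 2/7 · 0.0010838 = 0.00030967, 2/7 · 0.034332 = 0.0098092, 3/7 · 0.0040236 = 0.0017244; these sum to 0.011843.
Normalising, the posterior is P(bowl A | data) = 0.026147, P(bowl B | data) = 0.82825, P(bowl C | data) = 0.1456.
The predictive probability is P(black next | data) = (8/9)(0.026147) + (3/8)(0.82825) + (9/11)(0.1456) = 0.45296.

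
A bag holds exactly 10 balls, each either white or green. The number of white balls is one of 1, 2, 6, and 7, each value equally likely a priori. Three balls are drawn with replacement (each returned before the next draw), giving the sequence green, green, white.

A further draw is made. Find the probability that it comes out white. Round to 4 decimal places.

Under each hypothesis, the probability of the observed sequence is: P(data | r = 1) = (9/10)(9/10)(1/10) = 0.081; P(data | r = 2) = (8/10)(8/10)(2/10) = 0.128; P(data | r = 6) = (4/10)(4/10)(6/10) = 0.096; P(data | r = 7) = (3/10)(3/10)(7/10) = 0.063.
Weighting by the prior gives 1/4 · 0.081 = 0.02025, 1/4 · 0.128 = 0.032, 1/4 · 0.096 = 0.024, 1/4 · 0.063 = 0.01575; these sum to 0.092.
Normalising, the posterior is P(r = 1 | data) = 0.22011, P(r = 2 | data) = 0.34783, P(r = 6 | data) = 0.26087, P(r = 7 | data) = 0.1712.
So P(white next | data) = Σ P(white next | H) P(H | data) = (1/10)(0.22011) + (1/5)(0.34783) + (3/5)(0.26087) + (7/10)(0.1712) = 0.36793.

0.3679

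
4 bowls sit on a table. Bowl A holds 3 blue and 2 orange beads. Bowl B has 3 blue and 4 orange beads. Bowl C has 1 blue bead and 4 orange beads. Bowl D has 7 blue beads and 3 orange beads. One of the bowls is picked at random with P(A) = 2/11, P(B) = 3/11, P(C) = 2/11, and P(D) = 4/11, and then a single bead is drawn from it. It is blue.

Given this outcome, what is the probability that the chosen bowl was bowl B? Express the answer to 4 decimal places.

Under each hypothesis, the probability of this draw is: P(data | bowl A) = (3/5) = 3/5; P(data | bowl B) = (3/7) = 3/7; P(data | bowl C) = (1/5) = 1/5; P(data | bowl D) = (7/10) = 7/10.
The prior-weighted likelihoods are 2/11 · 3/5 = 6/55, 3/11 · 3/7 = 9/77, 2/11 · 1/5 = 2/55, 4/11 · 7/10 = 14/55; these sum to 199/385.
Hence P(bowl B | data) = (9/77) / (199/385) = 45/199.

0.2261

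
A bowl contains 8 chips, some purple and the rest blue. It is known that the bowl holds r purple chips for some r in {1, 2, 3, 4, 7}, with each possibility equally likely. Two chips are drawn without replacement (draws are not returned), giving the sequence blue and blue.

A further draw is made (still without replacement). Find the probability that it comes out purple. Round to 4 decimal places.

Compute the likelihood of the observed sequence for each case: P(data | r = 1) = (7/8)(6/7) = 3/4; P(data | r = 2) = (6/8)(5/7) = 15/28; P(data | r = 3) = (5/8)(4/7) = 5/14; P(data | r = 4) = (4/8)(3/7) = 3/14; P(data | r = 7) = (1/8)(0/7) = 0.
The prior-weighted likelihoods are 1/5 · 3/4 = 3/20, 1/5 · 15/28 = 3/28, 1/5 · 5/14 = 1/14, 1/5 · 3/14 = 3/70, 1/5 · 0 = 0; these sum to 13/35.
The posterior is then P(r = 1 | data) = 21/52, P(r = 2 | data) = 15/52, P(r = 3 | data) = 5/26, P(r = 4 | data) = 3/26, P(r = 7 | data) = 0.
The predictive probability is P(purple next | data) = (1/6)(21/52) + (1/3)(15/52) + (1/2)(5/26) + (2/3)(3/26) = 35/104.

0.3365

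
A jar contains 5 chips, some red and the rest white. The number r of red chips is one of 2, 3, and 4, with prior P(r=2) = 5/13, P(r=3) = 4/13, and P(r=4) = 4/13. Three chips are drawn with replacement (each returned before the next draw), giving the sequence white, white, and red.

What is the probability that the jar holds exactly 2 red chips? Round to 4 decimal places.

The likelihood of the observed sequence under each hypothesis: P(data | r = 2) = (3/5)(3/5)(2/5) = 0.144; P(data | r = 3) = (2/5)(2/5)(3/5) = 0.096; P(data | r = 4) = (1/5)(1/5)(4/5) = 0.032.
Weighting by the prior gives 5/13 · 0.144 = 0.055385, 4/13 · 0.096 = 0.029538, 4/13 · 0.032 = 0.0098462; with total 0.094769.
By Bayes' rule, P(r = 2 | data) = (0.055385) / (0.094769) = 0.58442.

0.5844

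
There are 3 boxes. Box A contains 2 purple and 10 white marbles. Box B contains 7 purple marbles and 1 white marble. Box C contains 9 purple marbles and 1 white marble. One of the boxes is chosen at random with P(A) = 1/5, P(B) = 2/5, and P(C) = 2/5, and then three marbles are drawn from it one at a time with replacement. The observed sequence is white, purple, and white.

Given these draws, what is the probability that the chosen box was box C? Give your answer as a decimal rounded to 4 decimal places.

For each hypothesis, P(data | H) works out to: P(data | box A) = (10/12)(2/12)(10/12) = 0.11574; P(data | box B) = (1/8)(7/8)(1/8) = 0.013672; P(data | box C) = (1/10)(9/10)(1/10) = 0.009.
Weighting by the prior gives 1/5 · 0.11574 = 0.023148, 2/5 · 0.013672 = 0.0054687, 2/5 · 0.009 = 0.0036; with total 0.032217.
Hence P(box C | data) = (0.0036) / (0.032217) = 0.11174.

0.1117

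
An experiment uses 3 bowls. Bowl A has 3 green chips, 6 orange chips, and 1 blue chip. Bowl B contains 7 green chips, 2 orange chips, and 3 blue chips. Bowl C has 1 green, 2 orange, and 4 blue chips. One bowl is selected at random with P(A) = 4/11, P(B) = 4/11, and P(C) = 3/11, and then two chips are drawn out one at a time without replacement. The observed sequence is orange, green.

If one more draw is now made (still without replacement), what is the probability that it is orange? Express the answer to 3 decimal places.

0.418

Under each hypothesis, the probability of the observed sequence is: P(data | bowl A) = (6/10)(3/9) = 0.2; P(data | bowl B) = (2/12)(7/11) = 0.10606; P(data | bowl C) = (2/7)(1/6) = 0.047619.
Multiplying each by its prior: 4/11 · 0.2 = 0.072727, 4/11 · 0.10606 = 0.038567, 3/11 · 0.047619 = 0.012987; with total 0.12428.
Normalising, the posterior is P(bowl A | data) = 0.58518, P(bowl B | data) = 0.31032, P(bowl C | data) = 0.1045.
Averaging over the posterior, P(orange next | data) = (5/8)(0.58518) + (1/10)(0.31032) + (1/5)(0.1045) = 0.41767.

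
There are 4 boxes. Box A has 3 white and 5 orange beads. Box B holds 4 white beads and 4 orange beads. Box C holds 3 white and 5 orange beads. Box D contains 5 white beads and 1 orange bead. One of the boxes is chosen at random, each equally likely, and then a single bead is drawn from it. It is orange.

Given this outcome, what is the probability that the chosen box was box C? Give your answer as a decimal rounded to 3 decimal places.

The likelihood of this draw under each hypothesis: P(data | box A) = (5/8) = 5/8; P(data | box B) = (4/8) = 1/2; P(data | box C) = (5/8) = 5/8; P(data | box D) = (1/6) = 1/6.
Multiplying each by its prior: 1/4 · 5/8 = 5/32, 1/4 · 1/2 = 1/8, 1/4 · 5/8 = 5/32, 1/4 · 1/6 = 1/24; summing to 23/48.
By Bayes' rule, P(box C | data) = (5/32) / (23/48) = 15/46.

0.326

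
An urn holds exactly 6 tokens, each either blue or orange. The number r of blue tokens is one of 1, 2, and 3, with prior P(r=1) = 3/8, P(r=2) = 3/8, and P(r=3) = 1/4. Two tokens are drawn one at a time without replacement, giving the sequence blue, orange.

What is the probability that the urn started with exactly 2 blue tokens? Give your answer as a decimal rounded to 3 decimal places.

The likelihood of the observed sequence under each hypothesis: P(data | r = 1) = (1/6)(5/5) = 1/6; P(data | r = 2) = (2/6)(4/5) = 4/15; P(data | r = 3) = (3/6)(3/5) = 3/10.
Weighting by the prior gives 3/8 · 1/6 = 1/16, 3/8 · 4/15 = 1/10, 1/4 · 3/10 = 3/40; with total 19/80.
By Bayes' rule, P(r = 2 | data) = (1/10) / (19/80) = 8/19.

0.421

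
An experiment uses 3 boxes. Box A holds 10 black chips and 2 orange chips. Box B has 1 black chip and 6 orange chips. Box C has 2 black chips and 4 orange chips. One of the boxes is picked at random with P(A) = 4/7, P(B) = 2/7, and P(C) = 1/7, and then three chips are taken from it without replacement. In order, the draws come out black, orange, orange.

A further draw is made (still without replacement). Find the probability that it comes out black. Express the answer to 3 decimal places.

0.233

For each hypothesis, P(data | H) works out to: P(data | box A) = (10/12)(2/11)(1/10) = 0.015152; P(data | box B) = (1/7)(6/6)(5/5) = 0.14286; P(data | box C) = (2/6)(4/5)(3/4) = 0.2.
The prior-weighted likelihoods are 4/7 · 0.015152 = 0.008658, 2/7 · 0.14286 = 0.040816, 1/7 · 0.2 = 0.028571; summing to 0.078046.
The posterior is then P(box A | data) = 0.11094, P(box B | data) = 0.52298, P(box C | data) = 0.36609.
The predictive probability is P(black next | data) = (1)(0.11094) + (0)(0.52298) + (1/3)(0.36609) = 0.23296.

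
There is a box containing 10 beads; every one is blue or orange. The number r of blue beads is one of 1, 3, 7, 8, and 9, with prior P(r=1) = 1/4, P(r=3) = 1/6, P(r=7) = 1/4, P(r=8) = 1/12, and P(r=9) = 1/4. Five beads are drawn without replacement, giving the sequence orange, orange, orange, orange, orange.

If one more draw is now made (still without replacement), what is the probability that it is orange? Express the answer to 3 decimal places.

For each hypothesis, P(data | H) works out to: P(data | r = 1) = (9/10)(8/9)(7/8)(6/7)(5/6) = 1/2; P(data | r = 3) = (7/10)(6/9)(5/8)(4/7)(3/6) = 1/12; P(data | r = 7) = (3/10)(2/9)(1/8)(0/7) = 0; P(data | r = 8) = (2/10)(1/9)(0/8) = 0; P(data | r = 9) = (1/10)(0/9) = 0.
The prior-weighted likelihoods are 1/4 · 1/2 = 1/8, 1/6 · 1/12 = 1/72, 1/4 · 0 = 0, 1/12 · 0 = 0, 1/4 · 0 = 0; with total 5/36.
The posterior is then P(r = 1 | data) = 9/10, P(r = 3 | data) = 1/10, P(r = 7 | data) = 0, P(r = 8 | data) = 0, P(r = 9 | data) = 0.
The predictive probability is P(orange next | data) = (4/5)(9/10) + (2/5)(1/10) = 19/25.

0.760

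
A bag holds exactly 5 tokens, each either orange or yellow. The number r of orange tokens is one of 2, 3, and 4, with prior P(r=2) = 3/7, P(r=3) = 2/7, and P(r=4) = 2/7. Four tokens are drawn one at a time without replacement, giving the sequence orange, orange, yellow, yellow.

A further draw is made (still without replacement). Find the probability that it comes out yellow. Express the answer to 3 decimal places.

0.600

Compute the likelihood of the observed sequence for each case: P(data | r = 2) = (2/5)(1/4)(3/3)(2/2) = 1/10; P(data | r = 3) = (3/5)(2/4)(2/3)(1/2) = 1/10; P(data | r = 4) = (4/5)(3/4)(1/3)(0/2) = 0.
Weighting by the prior gives 3/7 · 1/10 = 3/70, 2/7 · 1/10 = 1/35, 2/7 · 0 = 0; these sum to 1/14.
Dividing through by the total gives posterior P(r = 2 | data) = 3/5, P(r = 3 | data) = 2/5, P(r = 4 | data) = 0.
The predictive probability is P(yellow next | data) = (1)(3/5) + (0)(2/5) = 3/5.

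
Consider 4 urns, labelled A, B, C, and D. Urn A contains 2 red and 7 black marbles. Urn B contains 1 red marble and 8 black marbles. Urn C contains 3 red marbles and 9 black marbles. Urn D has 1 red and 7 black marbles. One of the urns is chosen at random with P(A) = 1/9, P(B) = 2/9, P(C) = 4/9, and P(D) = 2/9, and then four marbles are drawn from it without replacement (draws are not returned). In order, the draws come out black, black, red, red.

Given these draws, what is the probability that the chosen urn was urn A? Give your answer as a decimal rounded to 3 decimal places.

0.160

Under each hypothesis, the probability of the observed sequence is: P(data | urn A) = (7/9)(6/8)(2/7)(1/6) = 0.027778; P(data | urn B) = (8/9)(7/8)(1/7)(0/6) = 0; P(data | urn C) = (9/12)(8/11)(3/10)(2/9) = 0.036364; P(data | urn D) = (7/8)(6/7)(1/6)(0/5) = 0.
Multiplying each by its prior: 1/9 · 0.027778 = 0.0030864, 2/9 · 0 = 0, 4/9 · 0.036364 = 0.016162, 2/9 · 0 = 0; with total 0.019248.
Hence P(urn A | data) = (0.0030864) / (0.019248) = 0.16035.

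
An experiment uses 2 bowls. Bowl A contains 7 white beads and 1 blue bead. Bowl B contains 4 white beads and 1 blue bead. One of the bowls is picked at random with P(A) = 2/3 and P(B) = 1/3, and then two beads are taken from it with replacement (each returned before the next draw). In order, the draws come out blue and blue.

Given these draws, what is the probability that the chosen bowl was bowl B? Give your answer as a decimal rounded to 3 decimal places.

0.561

Compute the likelihood of the observed sequence for each case: P(data | bowl A) = (1/8)(1/8) = 1/64; P(data | bowl B) = (1/5)(1/5) = 1/25.
The prior-weighted likelihoods are 2/3 · 1/64 = 1/96, 1/3 · 1/25 = 1/75; with total 19/800.
Hence P(bowl B | data) = (1/75) / (19/800) = 32/57.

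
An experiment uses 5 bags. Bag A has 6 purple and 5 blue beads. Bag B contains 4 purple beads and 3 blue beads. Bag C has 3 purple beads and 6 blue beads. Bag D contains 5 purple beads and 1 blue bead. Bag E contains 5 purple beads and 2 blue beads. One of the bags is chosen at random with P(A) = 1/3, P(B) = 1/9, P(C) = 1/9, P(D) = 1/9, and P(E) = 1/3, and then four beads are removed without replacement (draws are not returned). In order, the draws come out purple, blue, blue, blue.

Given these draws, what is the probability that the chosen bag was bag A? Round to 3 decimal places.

Compute the likelihood of the observed sequence for each case: P(data | bag A) = (6/11)(5/10)(4/9)(3/8) = 0.045455; P(data | bag B) = (4/7)(3/6)(2/5)(1/4) = 0.028571; P(data | bag C) = (3/9)(6/8)(5/7)(4/6) = 0.11905; P(data | bag D) = (5/6)(1/5)(0/4) = 0; P(data | bag E) = (5/7)(2/6)(1/5)(0/4) = 0.
Weighting by the prior gives 1/3 · 0.045455 = 0.015152, 1/9 · 0.028571 = 0.0031746, 1/9 · 0.11905 = 0.013228, 1/9 · 0 = 0, 1/3 · 0 = 0; summing to 0.031554.
By Bayes' rule, P(bag A | data) = (0.015152) / (0.031554) = 0.48018.

0.480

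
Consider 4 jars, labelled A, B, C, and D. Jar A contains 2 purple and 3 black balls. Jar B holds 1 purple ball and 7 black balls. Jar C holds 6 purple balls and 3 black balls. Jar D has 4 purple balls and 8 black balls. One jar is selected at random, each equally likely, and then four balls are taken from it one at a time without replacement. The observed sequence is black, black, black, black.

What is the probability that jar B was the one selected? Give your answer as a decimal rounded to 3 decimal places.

0.780

For each hypothesis, P(data | H) works out to: P(data | jar A) = (3/5)(2/4)(1/3)(0/2) = 0; P(data | jar B) = (7/8)(6/7)(5/6)(4/5) = 1/2; P(data | jar C) = (3/9)(2/8)(1/7)(0/6) = 0; P(data | jar D) = (8/12)(7/11)(6/10)(5/9) = 14/99.
The prior-weighted likelihoods are 1/4 · 0 = 0, 1/4 · 1/2 = 1/8, 1/4 · 0 = 0, 1/4 · 14/99 = 7/198; with total 127/792.
By Bayes' rule, P(jar B | data) = (1/8) / (127/792) = 99/127.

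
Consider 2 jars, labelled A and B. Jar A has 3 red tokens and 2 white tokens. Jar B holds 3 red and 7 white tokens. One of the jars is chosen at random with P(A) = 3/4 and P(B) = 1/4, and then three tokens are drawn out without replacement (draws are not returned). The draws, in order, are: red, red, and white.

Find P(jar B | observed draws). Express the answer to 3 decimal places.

0.089

The likelihood of the observed sequence under each hypothesis: P(data | jar A) = (3/5)(2/4)(2/3) = 1/5; P(data | jar B) = (3/10)(2/9)(7/8) = 7/120.
Weighting by the prior gives 3/4 · 1/5 = 3/20, 1/4 · 7/120 = 7/480; with total 79/480.
By Bayes' rule, P(jar B | data) = (7/480) / (79/480) = 7/79.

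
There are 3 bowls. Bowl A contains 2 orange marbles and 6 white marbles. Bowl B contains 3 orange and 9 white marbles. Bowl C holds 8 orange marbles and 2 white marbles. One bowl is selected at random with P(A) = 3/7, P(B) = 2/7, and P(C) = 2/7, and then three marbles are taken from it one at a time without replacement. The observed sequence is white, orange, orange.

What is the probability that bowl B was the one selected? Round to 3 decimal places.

0.164

Compute the likelihood of the observed sequence for each case: P(data | bowl A) = (6/8)(2/7)(1/6) = 0.035714; P(data | bowl B) = (9/12)(3/11)(2/10) = 0.040909; P(data | bowl C) = (2/10)(8/9)(7/8) = 0.15556.
Multiplying each by its prior: 3/7 · 0.035714 = 0.015306, 2/7 · 0.040909 = 0.011688, 2/7 · 0.15556 = 0.044444; these sum to 0.071439.
By Bayes' rule, P(bowl B | data) = (0.011688) / (0.071439) = 0.16361.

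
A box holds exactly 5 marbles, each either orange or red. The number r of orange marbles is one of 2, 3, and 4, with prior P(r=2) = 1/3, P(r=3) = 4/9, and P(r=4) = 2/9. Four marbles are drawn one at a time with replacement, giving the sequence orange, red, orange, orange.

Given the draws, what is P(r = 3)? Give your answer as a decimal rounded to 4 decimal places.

0.5192

Under each hypothesis, the probability of the observed sequence is: P(data | r = 2) = (2/5)(3/5)(2/5)(2/5) = 0.0384; P(data | r = 3) = (3/5)(2/5)(3/5)(3/5) = 0.0864; P(data | r = 4) = (4/5)(1/5)(4/5)(4/5) = 0.1024.
The prior-weighted likelihoods are 1/3 · 0.0384 = 0.0128, 4/9 · 0.0864 = 0.0384, 2/9 · 0.1024 = 0.022756; with total 0.073956.
So P(r = 3 | data) = (0.0384) / (0.073956) = 0.51923.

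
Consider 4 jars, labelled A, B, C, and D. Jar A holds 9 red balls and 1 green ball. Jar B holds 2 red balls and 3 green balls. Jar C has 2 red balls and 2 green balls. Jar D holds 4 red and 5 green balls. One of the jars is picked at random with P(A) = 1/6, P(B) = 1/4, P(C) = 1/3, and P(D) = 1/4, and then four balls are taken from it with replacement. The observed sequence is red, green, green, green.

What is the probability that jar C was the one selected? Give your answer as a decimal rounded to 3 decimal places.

0.338

For each hypothesis, P(data | H) works out to: P(data | jar A) = (9/10)(1/10)(1/10)(1/10) = 0.0009; P(data | jar B) = (2/5)(3/5)(3/5)(3/5) = 0.0864; P(data | jar C) = (2/4)(2/4)(2/4)(2/4) = 0.0625; P(data | jar D) = (4/9)(5/9)(5/9)(5/9) = 0.076208.
The prior-weighted likelihoods are 1/6 · 0.0009 = 0.00015, 1/4 · 0.0864 = 0.0216, 1/3 · 0.0625 = 0.020833, 1/4 · 0.076208 = 0.019052; summing to 0.061635.
By Bayes' rule, P(jar C | data) = (0.020833) / (0.061635) = 0.33801.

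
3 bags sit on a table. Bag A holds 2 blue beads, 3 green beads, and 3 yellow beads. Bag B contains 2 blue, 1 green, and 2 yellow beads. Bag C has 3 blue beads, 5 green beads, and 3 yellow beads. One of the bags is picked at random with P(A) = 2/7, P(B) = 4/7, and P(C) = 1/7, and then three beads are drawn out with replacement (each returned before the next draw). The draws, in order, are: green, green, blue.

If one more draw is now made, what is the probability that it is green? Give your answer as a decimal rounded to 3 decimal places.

Under each hypothesis, the probability of the observed sequence is: P(data | bag A) = (3/8)(3/8)(2/8) = 0.035156; P(data | bag B) = (1/5)(1/5)(2/5) = 0.016; P(data | bag C) = (5/11)(5/11)(3/11) = 0.056349.
The prior-weighted likelihoods are 2/7 · 0.035156 = 0.010045, 4/7 · 0.016 = 0.0091429, 1/7 · 0.056349 = 0.0080498; with total 0.027237.
Dividing through by the total gives posterior P(bag A | data) = 0.36878, P(bag B | data) = 0.33567, P(bag C | data) = 0.29554.
Averaging over the posterior, P(green next | data) = (3/8)(0.36878) + (1/5)(0.33567) + (5/11)(0.29554) = 0.33977.

0.340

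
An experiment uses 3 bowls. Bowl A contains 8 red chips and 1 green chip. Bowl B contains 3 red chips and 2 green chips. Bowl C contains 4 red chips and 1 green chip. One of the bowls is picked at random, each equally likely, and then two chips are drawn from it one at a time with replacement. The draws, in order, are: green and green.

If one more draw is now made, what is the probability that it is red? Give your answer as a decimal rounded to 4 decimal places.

0.6545

Under each hypothesis, the probability of the observed sequence is: P(data | bowl A) = (1/9)(1/9) = 0.012346; P(data | bowl B) = (2/5)(2/5) = 0.16; P(data | bowl C) = (1/5)(1/5) = 0.04.
Multiplying each by its prior: 1/3 · 0.012346 = 0.0041152, 1/3 · 0.16 = 0.053333, 1/3 · 0.04 = 0.013333; these sum to 0.070782.
Dividing through by the total gives posterior P(bowl A | data) = 0.05814, P(bowl B | data) = 0.75349, P(bowl C | data) = 0.18837.
So P(red next | data) = Σ P(red next | H) P(H | data) = (8/9)(0.05814) + (3/5)(0.75349) + (4/5)(0.18837) = 0.65447.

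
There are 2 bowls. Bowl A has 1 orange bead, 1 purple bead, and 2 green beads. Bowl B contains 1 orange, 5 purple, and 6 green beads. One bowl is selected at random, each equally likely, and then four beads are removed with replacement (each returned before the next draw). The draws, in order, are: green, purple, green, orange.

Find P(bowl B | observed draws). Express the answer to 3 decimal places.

0.357

Compute the likelihood of the observed sequence for each case: P(data | bowl A) = (2/4)(1/4)(2/4)(1/4) = 0.015625; P(data | bowl B) = (6/12)(5/12)(6/12)(1/12) = 0.0086806.
Multiplying each by its prior: 1/2 · 0.015625 = 0.0078125, 1/2 · 0.0086806 = 0.0043403; these sum to 0.012153.
Therefore the posterior P(bowl B | data) = (0.0043403) / (0.012153) = 0.35714.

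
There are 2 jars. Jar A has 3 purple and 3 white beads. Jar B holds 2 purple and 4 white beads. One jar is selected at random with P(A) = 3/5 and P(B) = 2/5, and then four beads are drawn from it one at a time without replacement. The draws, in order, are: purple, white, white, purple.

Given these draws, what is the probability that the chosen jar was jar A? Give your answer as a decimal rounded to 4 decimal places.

0.6923

For each hypothesis, P(data | H) works out to: P(data | jar A) = (3/6)(3/5)(2/4)(2/3) = 1/10; P(data | jar B) = (2/6)(4/5)(3/4)(1/3) = 1/15.
Multiplying each by its prior: 3/5 · 1/10 = 3/50, 2/5 · 1/15 = 2/75; with total 13/150.
Hence P(jar A | data) = (3/50) / (13/150) = 9/13.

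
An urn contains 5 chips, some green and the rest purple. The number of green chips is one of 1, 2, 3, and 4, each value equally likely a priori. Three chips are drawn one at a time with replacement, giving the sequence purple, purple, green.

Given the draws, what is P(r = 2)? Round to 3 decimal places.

For each hypothesis, P(data | H) works out to: P(data | r = 1) = (4/5)(4/5)(1/5) = 16/125; P(data | r = 2) = (3/5)(3/5)(2/5) = 18/125; P(data | r = 3) = (2/5)(2/5)(3/5) = 12/125; P(data | r = 4) = (1/5)(1/5)(4/5) = 4/125.
Weighting by the prior gives 1/4 · 16/125 = 4/125, 1/4 · 18/125 = 9/250, 1/4 · 12/125 = 3/125, 1/4 · 4/125 = 1/125; summing to 1/10.
Therefore the posterior P(r = 2 | data) = (9/250) / (1/10) = 9/25.

0.360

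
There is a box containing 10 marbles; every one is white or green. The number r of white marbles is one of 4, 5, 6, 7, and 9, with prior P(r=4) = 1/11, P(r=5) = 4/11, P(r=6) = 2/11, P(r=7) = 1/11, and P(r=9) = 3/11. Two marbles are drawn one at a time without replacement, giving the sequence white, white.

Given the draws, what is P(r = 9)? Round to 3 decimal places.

0.527

Compute the likelihood of the observed sequence for each case: P(data | r = 4) = (4/10)(3/9) = 2/15; P(data | r = 5) = (5/10)(4/9) = 2/9; P(data | r = 6) = (6/10)(5/9) = 1/3; P(data | r = 7) = (7/10)(6/9) = 7/15; P(data | r = 9) = (9/10)(8/9) = 4/5.
The prior-weighted likelihoods are 1/11 · 2/15 = 2/165, 4/11 · 2/9 = 8/99, 2/11 · 1/3 = 2/33, 1/11 · 7/15 = 7/165, 3/11 · 4/5 = 12/55; summing to 41/99.
Hence P(r = 9 | data) = (12/55) / (41/99) = 108/205.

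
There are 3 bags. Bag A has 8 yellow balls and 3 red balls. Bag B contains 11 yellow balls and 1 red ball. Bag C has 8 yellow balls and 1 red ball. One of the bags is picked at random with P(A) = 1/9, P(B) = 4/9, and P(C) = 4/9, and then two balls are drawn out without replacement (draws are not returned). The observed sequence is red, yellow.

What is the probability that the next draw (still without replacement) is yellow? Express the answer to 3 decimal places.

0.951

For each hypothesis, P(data | H) works out to: P(data | bag A) = (3/11)(8/10) = 0.21818; P(data | bag B) = (1/12)(11/11) = 0.083333; P(data | bag C) = (1/9)(8/8) = 0.11111.
Weighting by the prior gives 1/9 · 0.21818 = 0.024242, 4/9 · 0.083333 = 0.037037, 4/9 · 0.11111 = 0.049383; summing to 0.11066.
The posterior is then P(bag A | data) = 0.21907, P(bag B | data) = 0.33469, P(bag C | data) = 0.44625.
Averaging over the posterior, P(yellow next | data) = (7/9)(0.21907) + (1)(0.33469) + (1)(0.44625) = 0.95132.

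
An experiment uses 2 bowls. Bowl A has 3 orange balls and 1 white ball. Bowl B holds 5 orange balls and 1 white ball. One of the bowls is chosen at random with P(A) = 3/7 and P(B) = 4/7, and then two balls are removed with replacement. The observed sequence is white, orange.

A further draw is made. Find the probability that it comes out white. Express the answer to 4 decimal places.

The likelihood of the observed sequence under each hypothesis: P(data | bowl A) = (1/4)(3/4) = 3/16; P(data | bowl B) = (1/6)(5/6) = 5/36.
Weighting by the prior gives 3/7 · 3/16 = 9/112, 4/7 · 5/36 = 5/63; these sum to 23/144.
Dividing through by the total gives posterior P(bowl A | data) = 0.50311, P(bowl B | data) = 0.49689.
The predictive probability is P(white next | data) = (1/4)(0.50311) + (1/6)(0.49689) = 0.20859.

0.2086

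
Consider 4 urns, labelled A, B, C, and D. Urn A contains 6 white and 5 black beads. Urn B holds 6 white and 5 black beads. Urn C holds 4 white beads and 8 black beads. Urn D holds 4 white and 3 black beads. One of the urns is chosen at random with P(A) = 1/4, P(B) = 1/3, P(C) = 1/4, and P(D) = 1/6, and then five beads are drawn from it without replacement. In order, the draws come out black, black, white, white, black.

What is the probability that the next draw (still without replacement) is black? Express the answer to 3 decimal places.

Under each hypothesis, the probability of the observed sequence is: P(data | urn A) = (5/11)(4/10)(6/9)(5/8)(3/7) = 0.032468; P(data | urn B) = (5/11)(4/10)(6/9)(5/8)(3/7) = 0.032468; P(data | urn C) = (8/12)(7/11)(4/10)(3/9)(6/8) = 0.042424; P(data | urn D) = (3/7)(2/6)(4/5)(3/4)(1/3) = 0.028571.
The prior-weighted likelihoods are 1/4 · 0.032468 = 0.0081169, 1/3 · 0.032468 = 0.010823, 1/4 · 0.042424 = 0.010606, 1/6 · 0.028571 = 0.0047619; summing to 0.034307.
The posterior is then P(urn A | data) = 0.23659, P(urn B | data) = 0.31546, P(urn C | data) = 0.30915, P(urn D | data) = 0.1388.
The predictive probability is P(black next | data) = (1/3)(0.23659) + (1/3)(0.31546) + (5/7)(0.30915) + (0)(0.1388) = 0.40484.

0.405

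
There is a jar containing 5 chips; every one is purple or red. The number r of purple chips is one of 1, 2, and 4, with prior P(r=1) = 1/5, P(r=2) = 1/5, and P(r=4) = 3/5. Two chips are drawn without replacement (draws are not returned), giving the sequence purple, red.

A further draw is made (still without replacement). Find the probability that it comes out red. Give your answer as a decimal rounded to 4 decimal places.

0.3636

Under each hypothesis, the probability of the observed sequence is: P(data | r = 1) = (1/5)(4/4) = 1/5; P(data | r = 2) = (2/5)(3/4) = 3/10; P(data | r = 4) = (4/5)(1/4) = 1/5.
Weighting by the prior gives 1/5 · 1/5 = 1/25, 1/5 · 3/10 = 3/50, 3/5 · 1/5 = 3/25; with total 11/50.
The posterior is then P(r = 1 | data) = 2/11, P(r = 2 | data) = 3/11, P(r = 4 | data) = 6/11.
Averaging over the posterior, P(red next | data) = (1)(2/11) + (2/3)(3/11) + (0)(6/11) = 4/11.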